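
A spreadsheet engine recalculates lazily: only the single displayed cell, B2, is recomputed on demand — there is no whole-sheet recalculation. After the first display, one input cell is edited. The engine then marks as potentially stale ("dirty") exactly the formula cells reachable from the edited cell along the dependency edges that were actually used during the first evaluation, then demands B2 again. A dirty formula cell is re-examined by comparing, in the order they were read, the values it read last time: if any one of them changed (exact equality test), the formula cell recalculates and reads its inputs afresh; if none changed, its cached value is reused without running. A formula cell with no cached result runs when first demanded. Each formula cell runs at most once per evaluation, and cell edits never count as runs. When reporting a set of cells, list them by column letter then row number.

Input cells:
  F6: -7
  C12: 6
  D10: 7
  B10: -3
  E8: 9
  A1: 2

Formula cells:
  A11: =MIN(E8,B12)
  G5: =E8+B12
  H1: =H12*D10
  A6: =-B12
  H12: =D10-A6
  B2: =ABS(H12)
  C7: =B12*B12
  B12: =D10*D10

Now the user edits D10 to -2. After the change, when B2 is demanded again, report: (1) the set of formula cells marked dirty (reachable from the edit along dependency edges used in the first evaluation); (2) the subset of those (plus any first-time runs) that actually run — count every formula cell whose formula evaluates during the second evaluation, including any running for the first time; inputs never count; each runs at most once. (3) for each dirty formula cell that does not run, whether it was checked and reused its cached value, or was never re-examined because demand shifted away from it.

First evaluation (everything demanded from the output):
  B12 = 7 * 7 = 49
  A6 = -(49) = -49
  H12 = 7 - -49 = 56
  B2 = ABS(56) = 56

Propagation after the edit:
  B12: runs — D10 7->-2; D10 7->-2; result 4.
  A6: runs — B12 49->4; result -4.
  H12: runs — D10 7->-2; A6 -49->-4; result 2.
  B2: runs — H12 56->2; result 2.

Marked dirty: A6, B2, B12, H12.
Formula cells that run: A6, B2, B12, H12 — 4 in total.
Every dirty formula cell ran.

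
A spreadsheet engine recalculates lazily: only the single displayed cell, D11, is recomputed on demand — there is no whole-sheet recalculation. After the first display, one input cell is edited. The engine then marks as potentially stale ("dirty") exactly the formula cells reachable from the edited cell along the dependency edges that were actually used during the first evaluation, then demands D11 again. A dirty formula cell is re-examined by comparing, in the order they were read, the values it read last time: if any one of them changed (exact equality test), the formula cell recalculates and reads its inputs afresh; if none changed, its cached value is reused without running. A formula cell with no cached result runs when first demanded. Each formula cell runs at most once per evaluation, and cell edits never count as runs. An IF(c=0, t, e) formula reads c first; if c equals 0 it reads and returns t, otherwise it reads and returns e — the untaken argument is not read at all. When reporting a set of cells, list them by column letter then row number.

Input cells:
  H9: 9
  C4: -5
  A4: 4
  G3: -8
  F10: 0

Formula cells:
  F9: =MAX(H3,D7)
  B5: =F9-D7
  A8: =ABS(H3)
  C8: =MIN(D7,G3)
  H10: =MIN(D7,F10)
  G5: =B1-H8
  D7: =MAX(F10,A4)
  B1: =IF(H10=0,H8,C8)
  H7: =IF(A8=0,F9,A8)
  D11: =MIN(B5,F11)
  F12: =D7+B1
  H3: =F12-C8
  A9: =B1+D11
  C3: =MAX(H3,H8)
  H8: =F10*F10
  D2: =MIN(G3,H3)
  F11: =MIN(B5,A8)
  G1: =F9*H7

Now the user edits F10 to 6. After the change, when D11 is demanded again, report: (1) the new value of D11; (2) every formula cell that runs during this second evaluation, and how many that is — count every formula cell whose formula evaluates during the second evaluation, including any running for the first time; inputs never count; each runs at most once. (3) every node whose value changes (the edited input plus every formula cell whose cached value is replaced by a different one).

First evaluation (everything demanded from the output):
  D7 = MAX(0, 4) = 4
  C8 = MIN(4, -8) = -8
  H8 = 0 * 0 = 0
  H10 = MIN(4, 0) = 0
  B1 = IF(H10=0: H10=0 -> then branch H8) = 0
  F12 = 4 + 0 = 4
  H3 = 4 - -8 = 12
  A8 = ABS(12) = 12
  F9 = MAX(12, 4) = 12
  B5 = 12 - 4 = 8
  F11 = MIN(8, 12) = 8
  D11 = MIN(8, 8) = 8

Propagation after the edit:
  D7: runs — F10 0->6; result 6.
  C8: runs — D7 4->6; result -8 (same value as before).
  H8: marked dirty but never re-examined — demand shifted away from it.
  H10: runs — D7 4->6; F10 0->6; result 6.
  B1: runs — H10 0->6; result -8.
  F12: runs — D7 4->6; B1 0->-8; result -2.
  H3: runs — F12 4->-2; result 6.
  A8: runs — H3 12->6; result 6.
  F9: runs — H3 12->6; D7 4->6; result 6.
  B5: runs — F9 12->6; D7 4->6; result 0.
  F11: runs — B5 8->0; A8 12->6; result 0.
  D11: runs — B5 8->0; F11 8->0; result 0.

Key observation: a condition flipped, so demand moved to the other branch — H8 is never re-examined.

New value of D11: 0.
Formula cells that run: A8, B1, B5, C8, D7, D11, F9, F11, F12, H3, H10 — 11 in total.
Values that change: A8, B1, B5, D7, D11, F9, F10, F11, F12, H3, H10.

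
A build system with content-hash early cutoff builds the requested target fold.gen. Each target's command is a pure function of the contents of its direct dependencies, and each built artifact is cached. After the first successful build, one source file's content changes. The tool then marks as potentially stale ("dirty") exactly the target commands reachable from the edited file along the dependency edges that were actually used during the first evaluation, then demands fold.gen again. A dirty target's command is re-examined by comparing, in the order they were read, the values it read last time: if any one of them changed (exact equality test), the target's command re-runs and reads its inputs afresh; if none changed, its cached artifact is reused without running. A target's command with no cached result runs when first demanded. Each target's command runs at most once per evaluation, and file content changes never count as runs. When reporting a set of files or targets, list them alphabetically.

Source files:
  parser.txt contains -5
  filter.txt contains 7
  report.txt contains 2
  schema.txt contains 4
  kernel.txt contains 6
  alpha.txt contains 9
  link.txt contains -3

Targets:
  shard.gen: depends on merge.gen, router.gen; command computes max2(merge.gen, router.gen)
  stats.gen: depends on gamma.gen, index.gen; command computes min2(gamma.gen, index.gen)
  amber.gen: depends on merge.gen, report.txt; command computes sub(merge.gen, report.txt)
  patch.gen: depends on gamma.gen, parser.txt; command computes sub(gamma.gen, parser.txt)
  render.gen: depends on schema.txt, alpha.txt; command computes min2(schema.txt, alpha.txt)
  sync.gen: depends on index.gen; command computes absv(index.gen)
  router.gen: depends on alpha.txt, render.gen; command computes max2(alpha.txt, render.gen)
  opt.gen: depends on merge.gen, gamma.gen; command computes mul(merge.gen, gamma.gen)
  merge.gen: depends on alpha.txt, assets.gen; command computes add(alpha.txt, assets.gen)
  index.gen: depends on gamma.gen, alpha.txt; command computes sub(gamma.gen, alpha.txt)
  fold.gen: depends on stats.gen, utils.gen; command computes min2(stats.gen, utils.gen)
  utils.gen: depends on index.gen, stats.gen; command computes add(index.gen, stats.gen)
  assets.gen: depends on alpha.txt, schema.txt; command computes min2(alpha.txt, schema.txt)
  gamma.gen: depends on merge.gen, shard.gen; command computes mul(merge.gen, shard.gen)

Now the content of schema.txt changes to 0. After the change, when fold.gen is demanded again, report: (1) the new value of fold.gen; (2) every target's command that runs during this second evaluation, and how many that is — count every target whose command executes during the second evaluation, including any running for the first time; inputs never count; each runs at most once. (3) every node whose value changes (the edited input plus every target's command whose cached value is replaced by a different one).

First evaluation (everything demanded from the output):
  assets.gen = min2(9, 4) = 4
  merge.gen = add(9, 4) = 13
  render.gen = min2(4, 9) = 4
  router.gen = max2(9, 4) = 9
  shard.gen = max2(13, 9) = 13
  gamma.gen = mul(13, 13) = 169
  index.gen = sub(169, 9) = 160
  stats.gen = min2(169, 160) = 160
  utils.gen = add(160, 160) = 320
  fold.gen = min2(160, 320) = 160

Propagation after the edit:
  assets.gen: runs — schema.txt 4->0; result 0.
  merge.gen: runs — assets.gen 4->0; result 9.
  render.gen: runs — schema.txt 4->0; result 0.
  router.gen: runs — render.gen 4->0; result 9 (same value as before).
  shard.gen: runs — merge.gen 13->9; result 9.
  gamma.gen: runs — merge.gen 13->9; shard.gen 13->9; result 81.
  index.gen: runs — gamma.gen 169->81; result 72.
  stats.gen: runs — gamma.gen 169->81; index.gen 160->72; result 72.
  utils.gen: runs — index.gen 160->72; stats.gen 160->72; result 144.
  fold.gen: runs — stats.gen 160->72; utils.gen 320->144; result 72.

New value of fold.gen: 72.
Target commands that run: assets.gen, fold.gen, gamma.gen, index.gen, merge.gen, render.gen, router.gen, shard.gen, stats.gen, utils.gen — 10 in total.
Values that change: assets.gen, fold.gen, gamma.gen, index.gen, merge.gen, render.gen, schema.txt, shard.gen, stats.gen, utils.gen.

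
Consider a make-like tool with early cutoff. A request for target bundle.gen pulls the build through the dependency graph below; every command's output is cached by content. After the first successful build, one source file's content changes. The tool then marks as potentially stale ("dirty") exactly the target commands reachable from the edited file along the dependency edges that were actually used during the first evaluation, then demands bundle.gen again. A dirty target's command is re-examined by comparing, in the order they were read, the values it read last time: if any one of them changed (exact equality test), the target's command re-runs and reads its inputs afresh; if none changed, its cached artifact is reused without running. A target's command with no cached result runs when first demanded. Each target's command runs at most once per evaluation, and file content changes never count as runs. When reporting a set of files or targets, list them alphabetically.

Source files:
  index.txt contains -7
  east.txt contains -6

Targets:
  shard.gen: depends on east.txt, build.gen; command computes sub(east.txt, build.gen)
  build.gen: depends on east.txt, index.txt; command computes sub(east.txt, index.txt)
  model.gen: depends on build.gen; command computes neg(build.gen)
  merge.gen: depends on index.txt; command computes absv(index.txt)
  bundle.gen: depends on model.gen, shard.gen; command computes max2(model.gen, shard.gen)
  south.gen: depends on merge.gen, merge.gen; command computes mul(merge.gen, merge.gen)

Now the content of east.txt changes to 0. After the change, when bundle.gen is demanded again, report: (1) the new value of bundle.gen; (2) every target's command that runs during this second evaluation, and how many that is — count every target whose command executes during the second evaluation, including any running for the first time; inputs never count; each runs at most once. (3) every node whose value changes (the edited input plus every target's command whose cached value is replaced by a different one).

Demanding bundle.gen again yields -7.
4 target commands run: build.gen, bundle.gen, model.gen, shard.gen.
The nodes whose values change: build.gen, bundle.gen, east.txt, model.gen.

First demand of the output computes:
  build.gen = sub(-6, -7) = 1
  model.gen = neg(1) = -1
  shard.gen = sub(-6, 1) = -7
  bundle.gen = max2(-1, -7) = -1

After the edit, cleaning proceeds:
  build.gen: a read changed (east.txt -6->0) — executes, giving 7.
  model.gen: a read changed (build.gen 1->7) — executes, giving -7.
  shard.gen: a read changed (east.txt -6->0; build.gen 1->7) — executes, giving -7 — identical to its old value.
  bundle.gen: a read changed (model.gen -1->-7) — executes, giving -7.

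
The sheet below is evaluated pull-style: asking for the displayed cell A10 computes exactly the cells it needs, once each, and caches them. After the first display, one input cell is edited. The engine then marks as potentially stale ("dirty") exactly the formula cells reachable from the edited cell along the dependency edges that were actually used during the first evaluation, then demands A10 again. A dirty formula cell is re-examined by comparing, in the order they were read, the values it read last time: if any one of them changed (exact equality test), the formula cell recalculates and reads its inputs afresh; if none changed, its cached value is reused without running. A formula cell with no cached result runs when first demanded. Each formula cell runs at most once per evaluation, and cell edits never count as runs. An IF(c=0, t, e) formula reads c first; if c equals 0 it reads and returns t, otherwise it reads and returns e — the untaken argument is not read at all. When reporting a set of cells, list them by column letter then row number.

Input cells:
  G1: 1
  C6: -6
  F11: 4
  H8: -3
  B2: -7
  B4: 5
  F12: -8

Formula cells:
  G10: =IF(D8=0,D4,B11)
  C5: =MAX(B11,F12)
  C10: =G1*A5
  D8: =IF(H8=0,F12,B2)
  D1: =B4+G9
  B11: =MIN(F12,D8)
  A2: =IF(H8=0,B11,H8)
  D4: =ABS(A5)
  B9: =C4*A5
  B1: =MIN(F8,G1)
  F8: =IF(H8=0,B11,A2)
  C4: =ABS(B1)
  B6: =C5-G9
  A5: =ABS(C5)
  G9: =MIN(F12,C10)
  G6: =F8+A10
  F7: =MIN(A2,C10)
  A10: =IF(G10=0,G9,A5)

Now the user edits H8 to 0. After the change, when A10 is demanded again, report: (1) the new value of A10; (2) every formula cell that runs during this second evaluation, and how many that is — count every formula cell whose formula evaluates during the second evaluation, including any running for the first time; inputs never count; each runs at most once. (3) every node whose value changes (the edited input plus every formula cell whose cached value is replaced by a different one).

Demanding A10 again yields 8.
3 formula cells run: B11, D8, G10.
The nodes whose values change: D8, H8.
Note where the cutoff bites: C5 is checked, finds nothing changed, and keeps its cache.

First demand of the output computes:
  D8 = IF(H8=0: H8=-3 -> else branch B2) = -7
  B11 = MIN(-8, -7) = -8
  C5 = MAX(-8, -8) = -8
  A5 = ABS(-8) = 8
  G10 = IF(D8=0: D8=-7 -> else branch B11) = -8
  A10 = IF(G10=0: G10=-8 -> else branch A5) = 8

After the edit, cleaning proceeds:
  D8: a read changed (H8 -3->0) — executes, giving -8.
  B11: a read changed (D8 -7->-8) — executes, giving -8 — identical to its old value.
  C5: dirty, but its reads are unchanged (B11 unchanged, F12 unchanged); cached -8 stands.
  A5: dirty, but its reads are unchanged (C5 unchanged); cached 8 stands.
  G10: a read changed (D8 -7->-8) — executes, giving -8 — identical to its old value.
  A10: dirty, but its reads are unchanged (G10 unchanged, A5 unchanged); cached 8 stands.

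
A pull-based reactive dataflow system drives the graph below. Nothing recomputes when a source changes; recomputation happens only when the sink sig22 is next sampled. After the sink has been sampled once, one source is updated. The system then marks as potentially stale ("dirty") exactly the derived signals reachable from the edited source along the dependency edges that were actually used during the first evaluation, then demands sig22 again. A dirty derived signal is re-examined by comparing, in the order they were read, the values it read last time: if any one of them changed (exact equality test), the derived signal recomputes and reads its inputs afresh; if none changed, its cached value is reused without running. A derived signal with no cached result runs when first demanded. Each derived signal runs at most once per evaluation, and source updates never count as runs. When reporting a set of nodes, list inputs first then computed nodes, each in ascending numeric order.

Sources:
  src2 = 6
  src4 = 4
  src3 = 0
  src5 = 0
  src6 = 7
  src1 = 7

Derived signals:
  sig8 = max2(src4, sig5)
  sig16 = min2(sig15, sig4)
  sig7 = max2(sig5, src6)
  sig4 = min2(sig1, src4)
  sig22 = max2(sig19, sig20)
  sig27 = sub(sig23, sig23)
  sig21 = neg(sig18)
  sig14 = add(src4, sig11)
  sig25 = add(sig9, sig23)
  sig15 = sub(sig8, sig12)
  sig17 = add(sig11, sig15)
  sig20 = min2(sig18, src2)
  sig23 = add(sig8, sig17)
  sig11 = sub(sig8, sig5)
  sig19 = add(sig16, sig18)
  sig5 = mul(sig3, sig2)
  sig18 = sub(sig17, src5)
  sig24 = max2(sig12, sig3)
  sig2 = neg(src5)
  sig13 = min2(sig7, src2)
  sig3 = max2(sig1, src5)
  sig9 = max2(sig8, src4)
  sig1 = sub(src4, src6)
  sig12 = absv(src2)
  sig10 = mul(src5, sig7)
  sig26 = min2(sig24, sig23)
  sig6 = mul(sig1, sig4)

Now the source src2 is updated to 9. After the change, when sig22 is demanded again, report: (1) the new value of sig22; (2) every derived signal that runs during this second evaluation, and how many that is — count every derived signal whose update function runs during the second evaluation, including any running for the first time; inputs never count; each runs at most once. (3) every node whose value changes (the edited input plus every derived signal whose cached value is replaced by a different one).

New value of sig22: -1.
Derived signals that run: sig12, sig15, sig16, sig17, sig18, sig19, sig20, sig22 — 8 in total.
Values that change: src2, sig12, sig15, sig16, sig17, sig18, sig19, sig20, sig22.

First evaluation (everything demanded from the output):
  sig1 = sub(4, 7) = -3
  sig2 = neg(0) = 0
  sig3 = max2(-3, 0) = 0
  sig4 = min2(-3, 4) = -3
  sig5 = mul(0, 0) = 0
  sig8 = max2(4, 0) = 4
  sig11 = sub(4, 0) = 4
  sig12 = absv(6) = 6
  sig15 = sub(4, 6) = -2
  sig16 = min2(-2, -3) = -3
  sig17 = add(4, -2) = 2
  sig18 = sub(2, 0) = 2
  sig19 = add(-3, 2) = -1
  sig20 = min2(2, 6) = 2
  sig22 = max2(-1, 2) = 2

Propagation after the edit:
  sig12: runs — src2 6->9; result 9.
  sig15: runs — sig12 6->9; result -5.
  sig16: runs — sig15 -2->-5; result -5.
  sig17: runs — sig15 -2->-5; result -1.
  sig18: runs — sig17 2->-1; result -1.
  sig19: runs — sig16 -3->-5; sig18 2->-1; result -6.
  sig20: runs — sig18 2->-1; src2 6->9; result -1.
  sig22: runs — sig19 -1->-6; sig20 2->-1; result -1.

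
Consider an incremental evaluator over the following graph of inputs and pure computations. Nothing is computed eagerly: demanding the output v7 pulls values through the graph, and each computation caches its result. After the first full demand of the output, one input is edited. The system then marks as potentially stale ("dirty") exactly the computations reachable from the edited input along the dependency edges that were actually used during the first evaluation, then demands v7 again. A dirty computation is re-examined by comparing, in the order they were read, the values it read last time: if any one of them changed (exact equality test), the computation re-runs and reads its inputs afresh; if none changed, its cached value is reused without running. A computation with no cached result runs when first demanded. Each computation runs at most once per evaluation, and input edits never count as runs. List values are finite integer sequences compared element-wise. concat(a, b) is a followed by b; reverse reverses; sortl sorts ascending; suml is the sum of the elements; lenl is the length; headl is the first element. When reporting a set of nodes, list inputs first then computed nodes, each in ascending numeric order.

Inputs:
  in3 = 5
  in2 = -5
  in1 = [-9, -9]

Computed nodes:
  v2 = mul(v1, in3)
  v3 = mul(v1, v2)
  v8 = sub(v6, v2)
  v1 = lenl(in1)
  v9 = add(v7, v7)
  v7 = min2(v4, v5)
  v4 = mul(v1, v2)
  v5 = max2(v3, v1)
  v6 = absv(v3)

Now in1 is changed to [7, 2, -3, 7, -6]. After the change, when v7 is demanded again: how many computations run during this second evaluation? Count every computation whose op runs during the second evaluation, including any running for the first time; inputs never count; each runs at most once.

Run set: v1, v2, v3, v4, v5, v7 (6 run).

Initial pass — values computed on the first demand:
  v1 = lenl([-9, -9]) = 2
  v2 = mul(2, 5) = 10
  v3 = mul(2, 10) = 20
  v4 = mul(2, 10) = 20
  v5 = max2(20, 2) = 20
  v7 = min2(20, 20) = 20

Second demand — change propagation:
  v1: re-runs because in1 [-9, -9]->[7, 2, -3, 7, -6]; new result 5.
  v2: re-runs because v1 2->5; new result 25.
  v3: re-runs because v1 2->5; v2 10->25; new result 125.
  v4: re-runs because v1 2->5; v2 10->25; new result 125.
  v5: re-runs because v3 20->125; v1 2->5; new result 125.
  v7: re-runs because v4 20->125; v5 20->125; new result 125.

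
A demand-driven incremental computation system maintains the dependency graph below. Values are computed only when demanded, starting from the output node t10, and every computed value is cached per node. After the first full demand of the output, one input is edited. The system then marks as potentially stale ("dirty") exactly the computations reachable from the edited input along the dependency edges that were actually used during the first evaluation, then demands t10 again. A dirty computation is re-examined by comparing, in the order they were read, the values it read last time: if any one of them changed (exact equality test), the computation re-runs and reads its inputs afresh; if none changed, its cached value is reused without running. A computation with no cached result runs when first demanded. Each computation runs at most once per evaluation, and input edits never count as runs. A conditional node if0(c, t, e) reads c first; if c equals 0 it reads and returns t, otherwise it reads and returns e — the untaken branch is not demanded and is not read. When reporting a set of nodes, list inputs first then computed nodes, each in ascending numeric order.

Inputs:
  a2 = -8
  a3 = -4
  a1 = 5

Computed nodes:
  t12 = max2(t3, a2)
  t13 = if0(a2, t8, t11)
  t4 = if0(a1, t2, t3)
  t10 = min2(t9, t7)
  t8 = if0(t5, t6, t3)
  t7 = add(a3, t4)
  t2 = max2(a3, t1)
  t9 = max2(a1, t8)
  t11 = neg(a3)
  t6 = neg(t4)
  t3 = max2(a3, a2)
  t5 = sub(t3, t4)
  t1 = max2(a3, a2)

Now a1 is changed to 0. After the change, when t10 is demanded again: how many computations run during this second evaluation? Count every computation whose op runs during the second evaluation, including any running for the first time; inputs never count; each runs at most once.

Computations that run: t1, t2, t4, t9, t10 — 5 in total.
Key observation: a condition flipped, so demand reaches new nodes — t1, t2 run for the first time.

First evaluation (everything demanded from the output):
  t3 = max2(-4, -8) = -4
  t4 = if0(a1=5 -> else branch t3) = -4
  t5 = sub(-4, -4) = 0
  t6 = neg(-4) = 4
  t7 = add(-4, -4) = -8
  t8 = if0(t5=0 -> then branch t6) = 4
  t9 = max2(5, 4) = 5
  t10 = min2(5, -8) = -8

Propagation after the edit:
  t1: demanded for the first time — runs, produces -4.
  t2: demanded for the first time — runs, produces -4.
  t4: runs — a1 5->0; result -4 (same value as before).
  t5: checked — values it read are unchanged (t3 unchanged, t4 unchanged); reused cached 0 without running.
  t6: checked — values it read are unchanged (t4 unchanged); reused cached 4 without running.
  t7: checked — values it read are unchanged (a3 unchanged, t4 unchanged); reused cached -8 without running.
  t8: checked — values it read are unchanged (t5 unchanged, t6 unchanged); reused cached 4 without running.
  t9: runs — a1 5->0; result 4.
  t10: runs — t9 5->4; result -8 (same value as before).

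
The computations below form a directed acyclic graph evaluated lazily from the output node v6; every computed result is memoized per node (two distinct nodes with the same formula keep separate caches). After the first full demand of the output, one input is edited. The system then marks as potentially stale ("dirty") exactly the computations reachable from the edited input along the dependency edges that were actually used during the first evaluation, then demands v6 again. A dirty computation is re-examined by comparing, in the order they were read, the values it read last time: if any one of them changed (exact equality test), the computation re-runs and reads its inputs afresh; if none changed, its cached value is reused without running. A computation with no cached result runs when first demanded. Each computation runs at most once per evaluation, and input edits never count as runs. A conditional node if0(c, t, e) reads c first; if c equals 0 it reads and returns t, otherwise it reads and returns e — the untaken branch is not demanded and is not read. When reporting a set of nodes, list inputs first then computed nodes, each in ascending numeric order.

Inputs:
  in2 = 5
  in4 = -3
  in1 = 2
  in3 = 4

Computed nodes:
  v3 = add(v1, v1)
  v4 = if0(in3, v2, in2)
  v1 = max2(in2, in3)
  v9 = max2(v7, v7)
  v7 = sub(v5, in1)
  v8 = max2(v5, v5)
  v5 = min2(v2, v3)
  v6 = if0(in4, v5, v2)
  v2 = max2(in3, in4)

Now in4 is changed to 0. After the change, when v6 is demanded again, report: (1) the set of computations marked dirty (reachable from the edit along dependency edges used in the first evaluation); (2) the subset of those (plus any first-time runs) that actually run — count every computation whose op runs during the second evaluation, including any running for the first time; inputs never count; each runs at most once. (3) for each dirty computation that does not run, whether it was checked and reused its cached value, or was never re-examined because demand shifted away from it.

First demand of the output computes:
  v2 = max2(4, -3) = 4
  v6 = if0(in4=-3 -> else branch v2) = 4

After the edit, cleaning proceeds:
  v1: had never run; runs now, result 5.
  v2: a read changed (in4 -3->0) — executes, giving 4 — identical to its old value.
  v3: had never run; runs now, result 10.
  v5: had never run; runs now, result 4.
  v6: a read changed (in4 -3->0) — executes, giving 4 — identical to its old value.

Note the branch switch — v1, v3, v5 had no cache and run now for the first time.

The edit dirties: v2, v6.
5 computations run: v1, v2, v3, v5, v6.
No dirty computation escaped a run.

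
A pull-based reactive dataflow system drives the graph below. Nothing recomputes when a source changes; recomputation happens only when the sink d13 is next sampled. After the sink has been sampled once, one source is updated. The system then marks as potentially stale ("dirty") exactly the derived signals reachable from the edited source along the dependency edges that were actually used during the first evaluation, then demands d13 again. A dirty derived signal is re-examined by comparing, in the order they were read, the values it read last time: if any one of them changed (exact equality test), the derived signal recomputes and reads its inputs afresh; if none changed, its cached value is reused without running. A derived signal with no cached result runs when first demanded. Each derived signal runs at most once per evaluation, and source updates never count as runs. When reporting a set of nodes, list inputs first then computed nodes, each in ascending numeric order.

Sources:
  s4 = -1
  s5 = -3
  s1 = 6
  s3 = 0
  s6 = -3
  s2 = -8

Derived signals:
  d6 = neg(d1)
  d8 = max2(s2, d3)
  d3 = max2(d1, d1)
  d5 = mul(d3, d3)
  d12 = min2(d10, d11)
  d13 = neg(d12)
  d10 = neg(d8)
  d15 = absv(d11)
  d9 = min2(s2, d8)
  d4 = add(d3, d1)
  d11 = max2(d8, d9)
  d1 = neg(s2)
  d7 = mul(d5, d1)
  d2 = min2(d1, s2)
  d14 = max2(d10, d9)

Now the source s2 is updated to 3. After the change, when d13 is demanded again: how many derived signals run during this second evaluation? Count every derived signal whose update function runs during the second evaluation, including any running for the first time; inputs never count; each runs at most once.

First evaluation (everything demanded from the output):
  d1 = neg(-8) = 8
  d3 = max2(8, 8) = 8
  d8 = max2(-8, 8) = 8
  d9 = min2(-8, 8) = -8
  d10 = neg(8) = -8
  d11 = max2(8, -8) = 8
  d12 = min2(-8, 8) = -8
  d13 = neg(-8) = 8

Propagation after the edit:
  d1: runs — s2 -8->3; result -3.
  d3: runs — d1 8->-3; d1 8->-3; result -3.
  d8: runs — s2 -8->3; d3 8->-3; result 3.
  d9: runs — s2 -8->3; d8 8->3; result 3.
  d10: runs — d8 8->3; result -3.
  d11: runs — d8 8->3; d9 -8->3; result 3.
  d12: runs — d10 -8->-3; d11 8->3; result -3.
  d13: runs — d12 -8->-3; result 3.

Derived signals that run: d1, d3, d8, d9, d10, d11, d12, d13 — 8 in total.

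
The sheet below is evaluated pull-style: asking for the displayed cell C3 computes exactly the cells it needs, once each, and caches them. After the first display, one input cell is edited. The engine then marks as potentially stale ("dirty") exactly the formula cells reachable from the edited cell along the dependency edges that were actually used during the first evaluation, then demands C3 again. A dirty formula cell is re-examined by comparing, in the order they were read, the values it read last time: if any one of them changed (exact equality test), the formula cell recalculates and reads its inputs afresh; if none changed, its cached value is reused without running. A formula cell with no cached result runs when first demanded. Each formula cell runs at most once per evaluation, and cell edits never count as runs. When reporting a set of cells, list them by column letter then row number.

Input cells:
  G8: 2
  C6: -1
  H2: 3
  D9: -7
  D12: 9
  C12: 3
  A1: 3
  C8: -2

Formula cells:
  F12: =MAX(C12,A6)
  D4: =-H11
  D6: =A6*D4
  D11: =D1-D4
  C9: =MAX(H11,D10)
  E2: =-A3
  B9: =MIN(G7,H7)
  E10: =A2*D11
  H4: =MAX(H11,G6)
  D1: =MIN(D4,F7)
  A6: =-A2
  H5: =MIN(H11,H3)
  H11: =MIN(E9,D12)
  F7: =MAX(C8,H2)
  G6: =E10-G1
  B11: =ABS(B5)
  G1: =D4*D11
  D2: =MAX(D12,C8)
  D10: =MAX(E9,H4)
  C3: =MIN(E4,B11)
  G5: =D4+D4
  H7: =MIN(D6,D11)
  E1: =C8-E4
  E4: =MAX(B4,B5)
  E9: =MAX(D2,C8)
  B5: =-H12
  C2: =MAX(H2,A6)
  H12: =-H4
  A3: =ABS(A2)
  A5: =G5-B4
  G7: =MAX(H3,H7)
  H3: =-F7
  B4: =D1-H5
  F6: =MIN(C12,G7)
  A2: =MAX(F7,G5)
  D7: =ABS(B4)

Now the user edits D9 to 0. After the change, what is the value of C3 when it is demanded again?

First demand of the output computes:
  D2 = MAX(9, -2) = 9
  E9 = MAX(9, -2) = 9
  F7 = MAX(-2, 3) = 3
  H3 = -(3) = -3
  H11 = MIN(9, 9) = 9
  D4 = -(9) = -9
  D1 = MIN(-9, 3) = -9
  D11 = -9 - -9 = 0
  G1 = -9 * 0 = 0
  G5 = -9 + -9 = -18
  A2 = MAX(3, -18) = 3
  E10 = 3 * 0 = 0
  G6 = 0 - 0 = 0
  H4 = MAX(9, 0) = 9
  H5 = MIN(9, -3) = -3
  B4 = -9 - -3 = -6
  H12 = -(9) = -9
  B5 = -(-9) = 9
  B11 = ABS(9) = 9
  E4 = MAX(-6, 9) = 9
  C3 = MIN(9, 9) = 9

After the edit, cleaning proceeds:
  no node depends on D9 at all; the second demand re-runs nothing.

Note the shortcut — nothing in the graph depends on D9 at all, so no recomputation happens.

Demanding C3 again yields 9.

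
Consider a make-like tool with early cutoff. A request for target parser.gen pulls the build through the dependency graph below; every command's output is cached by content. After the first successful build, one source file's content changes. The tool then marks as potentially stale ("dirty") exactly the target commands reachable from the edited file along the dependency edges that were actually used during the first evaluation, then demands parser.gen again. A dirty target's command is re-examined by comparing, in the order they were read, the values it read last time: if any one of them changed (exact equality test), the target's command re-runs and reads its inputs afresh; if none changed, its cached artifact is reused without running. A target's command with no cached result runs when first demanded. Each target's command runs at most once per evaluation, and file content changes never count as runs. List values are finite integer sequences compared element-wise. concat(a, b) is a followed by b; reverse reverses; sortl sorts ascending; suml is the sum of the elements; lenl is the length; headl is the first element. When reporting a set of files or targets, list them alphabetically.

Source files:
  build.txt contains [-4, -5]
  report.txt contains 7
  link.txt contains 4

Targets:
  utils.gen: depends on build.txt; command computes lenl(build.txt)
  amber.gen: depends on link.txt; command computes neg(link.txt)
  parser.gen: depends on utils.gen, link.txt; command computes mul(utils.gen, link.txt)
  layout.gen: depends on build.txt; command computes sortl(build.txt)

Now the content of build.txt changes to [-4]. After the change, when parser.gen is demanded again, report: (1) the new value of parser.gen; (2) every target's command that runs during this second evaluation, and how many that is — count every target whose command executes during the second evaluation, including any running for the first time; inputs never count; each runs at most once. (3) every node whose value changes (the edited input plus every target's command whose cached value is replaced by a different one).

First demand of the output computes:
  utils.gen = lenl([-4, -5]) = 2
  parser.gen = mul(2, 4) = 8

After the edit, cleaning proceeds:
  utils.gen: a read changed (build.txt [-4, -5]->[-4]) — executes, giving 1.
  parser.gen: a read changed (utils.gen 2->1) — executes, giving 4.

Demanding parser.gen again yields 4.
2 target commands run: parser.gen, utils.gen.
The nodes whose values change: build.txt, parser.gen, utils.gen.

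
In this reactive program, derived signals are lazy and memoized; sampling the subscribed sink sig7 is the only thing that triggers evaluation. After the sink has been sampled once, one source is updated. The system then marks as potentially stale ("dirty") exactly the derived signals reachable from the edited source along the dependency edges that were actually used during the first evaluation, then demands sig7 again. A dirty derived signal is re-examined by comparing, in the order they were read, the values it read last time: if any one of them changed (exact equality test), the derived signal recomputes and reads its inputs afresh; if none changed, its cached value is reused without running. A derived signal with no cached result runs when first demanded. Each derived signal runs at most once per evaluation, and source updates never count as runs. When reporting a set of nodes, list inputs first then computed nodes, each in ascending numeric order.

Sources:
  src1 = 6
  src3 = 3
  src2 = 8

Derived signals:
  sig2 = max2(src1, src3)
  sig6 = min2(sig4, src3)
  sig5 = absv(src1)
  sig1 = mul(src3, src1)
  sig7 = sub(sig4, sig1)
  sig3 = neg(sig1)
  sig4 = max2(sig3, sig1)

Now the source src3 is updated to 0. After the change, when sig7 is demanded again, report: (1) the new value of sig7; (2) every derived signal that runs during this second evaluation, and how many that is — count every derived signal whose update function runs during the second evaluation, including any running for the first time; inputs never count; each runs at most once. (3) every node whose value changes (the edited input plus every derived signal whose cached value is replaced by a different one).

Demanding sig7 again yields 0.
4 derived signals run: sig1, sig3, sig4, sig7.
The nodes whose values change: src3, sig1, sig3, sig4.

First demand of the output computes:
  sig1 = mul(3, 6) = 18
  sig3 = neg(18) = -18
  sig4 = max2(-18, 18) = 18
  sig7 = sub(18, 18) = 0

After the edit, cleaning proceeds:
  sig1: a read changed (src3 3->0) — executes, giving 0.
  sig3: a read changed (sig1 18->0) — executes, giving 0.
  sig4: a read changed (sig3 -18->0; sig1 18->0) — executes, giving 0.
  sig7: a read changed (sig4 18->0; sig1 18->0) — executes, giving 0 — identical to its old value.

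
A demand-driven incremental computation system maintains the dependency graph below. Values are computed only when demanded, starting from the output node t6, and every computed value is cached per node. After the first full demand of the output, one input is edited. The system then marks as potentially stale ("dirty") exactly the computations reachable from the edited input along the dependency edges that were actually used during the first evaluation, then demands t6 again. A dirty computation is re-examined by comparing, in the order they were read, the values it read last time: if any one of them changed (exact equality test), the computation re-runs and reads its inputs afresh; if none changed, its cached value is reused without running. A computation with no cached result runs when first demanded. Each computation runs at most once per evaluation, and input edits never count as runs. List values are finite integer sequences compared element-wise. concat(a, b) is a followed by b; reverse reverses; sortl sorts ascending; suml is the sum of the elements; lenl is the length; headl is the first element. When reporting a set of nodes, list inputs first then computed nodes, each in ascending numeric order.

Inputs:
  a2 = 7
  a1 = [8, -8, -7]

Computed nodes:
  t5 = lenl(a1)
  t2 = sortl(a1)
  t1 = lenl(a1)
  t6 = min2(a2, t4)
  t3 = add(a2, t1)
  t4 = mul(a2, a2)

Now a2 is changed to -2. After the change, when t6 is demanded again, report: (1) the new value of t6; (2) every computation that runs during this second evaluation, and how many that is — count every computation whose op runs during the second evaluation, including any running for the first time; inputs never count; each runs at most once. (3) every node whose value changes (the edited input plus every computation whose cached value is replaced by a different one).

First evaluation (everything demanded from the output):
  t4 = mul(7, 7) = 49
  t6 = min2(7, 49) = 7

Propagation after the edit:
  t4: runs — a2 7->-2; a2 7->-2; result 4.
  t6: runs — a2 7->-2; t4 49->4; result -2.

New value of t6: -2.
Computations that run: t4, t6 — 2 in total.
Values that change: a2, t4, t6.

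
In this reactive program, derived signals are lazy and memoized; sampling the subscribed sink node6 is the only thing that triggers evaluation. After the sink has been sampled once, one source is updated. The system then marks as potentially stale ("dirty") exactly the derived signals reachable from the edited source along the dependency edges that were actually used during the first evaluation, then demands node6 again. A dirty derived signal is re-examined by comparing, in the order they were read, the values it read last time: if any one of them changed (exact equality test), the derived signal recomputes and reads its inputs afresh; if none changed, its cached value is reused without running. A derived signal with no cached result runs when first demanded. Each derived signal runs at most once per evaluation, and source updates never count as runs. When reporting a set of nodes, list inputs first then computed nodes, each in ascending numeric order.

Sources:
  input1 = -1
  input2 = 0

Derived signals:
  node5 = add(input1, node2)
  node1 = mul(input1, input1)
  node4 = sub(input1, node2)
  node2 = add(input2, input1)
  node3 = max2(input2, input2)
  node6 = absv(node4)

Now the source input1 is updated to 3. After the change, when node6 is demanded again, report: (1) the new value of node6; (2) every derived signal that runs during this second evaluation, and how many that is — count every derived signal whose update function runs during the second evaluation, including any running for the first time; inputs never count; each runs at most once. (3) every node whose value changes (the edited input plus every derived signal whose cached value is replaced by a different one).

First demand of the output computes:
  node2 = add(0, -1) = -1
  node4 = sub(-1, -1) = 0
  node6 = absv(0) = 0

After the edit, cleaning proceeds:
  node2: a read changed (input1 -1->3) — executes, giving 3.
  node4: a read changed (input1 -1->3; node2 -1->3) — executes, giving 0 — identical to its old value.
  node6: dirty, but its reads are unchanged (node4 unchanged); cached 0 stands.

Note the absorption at node4: it re-runs yet its value is the same, leaving the output's value untouched.

Demanding node6 again yields 0.
2 derived signals run: node2, node4.
The nodes whose values change: input1, node2.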